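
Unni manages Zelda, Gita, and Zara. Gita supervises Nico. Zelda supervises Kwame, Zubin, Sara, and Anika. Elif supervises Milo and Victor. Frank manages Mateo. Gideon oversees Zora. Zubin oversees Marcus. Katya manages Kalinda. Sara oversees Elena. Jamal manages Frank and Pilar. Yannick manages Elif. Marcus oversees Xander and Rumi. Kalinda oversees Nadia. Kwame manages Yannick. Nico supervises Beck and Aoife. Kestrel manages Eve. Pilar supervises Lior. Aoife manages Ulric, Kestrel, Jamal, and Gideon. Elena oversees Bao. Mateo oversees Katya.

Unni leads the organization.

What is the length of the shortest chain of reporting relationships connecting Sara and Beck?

Sara is 2 levels below Unni, and Beck is 3 levels below Unni (their lowest common manager). The shortest path runs up from Sara to Unni and back down to Beck: 2 + 3 = 5 links.

5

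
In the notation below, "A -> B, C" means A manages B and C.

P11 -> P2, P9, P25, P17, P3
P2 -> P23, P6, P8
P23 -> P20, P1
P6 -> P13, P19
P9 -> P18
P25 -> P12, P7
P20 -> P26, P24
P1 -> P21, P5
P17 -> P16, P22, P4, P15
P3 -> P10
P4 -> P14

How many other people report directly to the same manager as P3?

P3 reports to P11. P11's other direct reports are P2, P9, P25, P17 — 4 peers.

4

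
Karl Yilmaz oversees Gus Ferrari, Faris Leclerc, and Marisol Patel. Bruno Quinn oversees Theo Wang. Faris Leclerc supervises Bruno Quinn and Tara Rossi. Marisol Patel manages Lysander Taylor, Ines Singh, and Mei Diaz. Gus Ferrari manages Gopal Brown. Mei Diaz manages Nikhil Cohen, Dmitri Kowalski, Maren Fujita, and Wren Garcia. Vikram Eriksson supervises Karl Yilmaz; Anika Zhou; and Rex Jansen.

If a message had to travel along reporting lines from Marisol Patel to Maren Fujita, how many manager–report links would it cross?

2

Maren Fujita is in Marisol Patel's organization: the chain from Maren Fujita up to Marisol Patel is Maren Fujita → Mei Diaz → Marisol Patel, which is 2 links.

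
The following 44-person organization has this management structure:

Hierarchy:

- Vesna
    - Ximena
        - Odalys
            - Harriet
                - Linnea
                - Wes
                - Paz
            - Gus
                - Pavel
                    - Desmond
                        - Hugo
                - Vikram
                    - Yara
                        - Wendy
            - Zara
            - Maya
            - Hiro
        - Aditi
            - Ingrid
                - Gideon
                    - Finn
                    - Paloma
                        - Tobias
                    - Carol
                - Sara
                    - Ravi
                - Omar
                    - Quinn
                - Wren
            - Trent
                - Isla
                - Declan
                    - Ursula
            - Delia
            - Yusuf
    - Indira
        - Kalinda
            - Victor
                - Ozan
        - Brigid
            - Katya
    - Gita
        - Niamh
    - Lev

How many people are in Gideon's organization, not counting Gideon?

4

Gideon directly manages Finn, Paloma, Carol. Finn has no reports. Under Paloma: Tobias (1). Carol has no reports. So Gideon's organization is 3 direct reports plus everyone under them: 1 + 2 + 1 = 4.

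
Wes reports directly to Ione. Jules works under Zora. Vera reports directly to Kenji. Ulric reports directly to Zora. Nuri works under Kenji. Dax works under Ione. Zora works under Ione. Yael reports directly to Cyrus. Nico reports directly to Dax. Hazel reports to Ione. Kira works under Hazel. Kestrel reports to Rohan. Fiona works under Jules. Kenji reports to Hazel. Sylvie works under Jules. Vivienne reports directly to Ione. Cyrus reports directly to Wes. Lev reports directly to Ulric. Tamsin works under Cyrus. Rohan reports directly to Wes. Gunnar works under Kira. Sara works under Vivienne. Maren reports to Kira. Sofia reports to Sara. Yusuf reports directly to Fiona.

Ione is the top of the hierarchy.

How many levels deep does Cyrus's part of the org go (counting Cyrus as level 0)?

The longest chain under Cyrus runs Cyrus → Yael, which is 1 level below Cyrus.

1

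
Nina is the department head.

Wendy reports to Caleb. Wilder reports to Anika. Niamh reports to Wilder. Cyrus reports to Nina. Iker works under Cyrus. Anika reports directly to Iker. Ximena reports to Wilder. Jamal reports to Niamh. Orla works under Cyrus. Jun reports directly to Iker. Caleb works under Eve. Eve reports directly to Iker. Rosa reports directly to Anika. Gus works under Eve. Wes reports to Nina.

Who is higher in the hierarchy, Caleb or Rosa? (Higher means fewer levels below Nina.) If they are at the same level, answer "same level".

Both Caleb and Rosa are 4 levels below Nina.

same level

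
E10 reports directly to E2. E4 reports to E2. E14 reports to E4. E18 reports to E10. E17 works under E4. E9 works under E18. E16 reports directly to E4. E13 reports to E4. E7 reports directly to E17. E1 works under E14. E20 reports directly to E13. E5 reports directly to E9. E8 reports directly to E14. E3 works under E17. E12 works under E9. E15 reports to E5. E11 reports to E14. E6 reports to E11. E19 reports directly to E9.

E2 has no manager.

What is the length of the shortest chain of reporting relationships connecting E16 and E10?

E16 is 2 levels below E2, and E10 is 1 level below E2 (their lowest common manager). The shortest path runs up from E16 to E2 and back down to E10: 2 + 1 = 3 links.

3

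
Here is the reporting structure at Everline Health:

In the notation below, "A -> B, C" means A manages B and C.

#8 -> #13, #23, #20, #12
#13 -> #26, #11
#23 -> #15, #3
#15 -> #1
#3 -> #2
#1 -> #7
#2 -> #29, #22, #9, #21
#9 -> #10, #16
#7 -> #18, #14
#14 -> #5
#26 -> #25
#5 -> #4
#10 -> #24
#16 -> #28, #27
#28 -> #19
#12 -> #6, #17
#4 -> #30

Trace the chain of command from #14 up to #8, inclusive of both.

#14 reports to #7. #7 reports to #1. #1 reports to #15. #15 reports to #23. #23 reports to #8. #8 is at the top.

#14 -> #7 -> #1 -> #15 -> #23 -> #8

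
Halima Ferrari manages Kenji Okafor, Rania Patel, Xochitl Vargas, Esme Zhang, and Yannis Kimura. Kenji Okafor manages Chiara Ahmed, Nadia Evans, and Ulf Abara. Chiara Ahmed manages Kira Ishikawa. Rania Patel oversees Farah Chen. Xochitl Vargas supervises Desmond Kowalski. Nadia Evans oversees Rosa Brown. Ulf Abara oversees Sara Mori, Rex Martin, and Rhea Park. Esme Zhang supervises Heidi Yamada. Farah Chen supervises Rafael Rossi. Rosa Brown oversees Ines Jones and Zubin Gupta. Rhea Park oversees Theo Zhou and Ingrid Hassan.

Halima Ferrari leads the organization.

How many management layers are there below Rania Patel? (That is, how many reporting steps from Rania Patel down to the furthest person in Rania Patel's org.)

The longest chain under Rania Patel runs Rania Patel → Farah Chen → Rafael Rossi, which is 2 levels below Rania Patel.

2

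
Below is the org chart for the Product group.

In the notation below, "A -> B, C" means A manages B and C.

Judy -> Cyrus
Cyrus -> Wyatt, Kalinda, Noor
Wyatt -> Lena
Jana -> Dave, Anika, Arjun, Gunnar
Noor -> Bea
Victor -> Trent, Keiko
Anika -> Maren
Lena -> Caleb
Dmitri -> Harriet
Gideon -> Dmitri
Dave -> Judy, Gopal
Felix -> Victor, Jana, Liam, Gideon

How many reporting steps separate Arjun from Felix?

2

Chain from Arjun up to Felix: Arjun → Jana → Felix. That is 2 steps up, so Arjun is 2 levels below Felix.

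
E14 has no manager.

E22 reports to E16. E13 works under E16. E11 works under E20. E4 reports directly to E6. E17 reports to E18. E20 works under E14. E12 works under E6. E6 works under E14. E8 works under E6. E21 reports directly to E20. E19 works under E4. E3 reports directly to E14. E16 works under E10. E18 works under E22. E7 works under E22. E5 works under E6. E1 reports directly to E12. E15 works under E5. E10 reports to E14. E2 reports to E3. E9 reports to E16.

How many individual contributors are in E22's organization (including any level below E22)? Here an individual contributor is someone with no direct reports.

The people in E22's organization with no one reporting to them are E7, E17. That is 2.

2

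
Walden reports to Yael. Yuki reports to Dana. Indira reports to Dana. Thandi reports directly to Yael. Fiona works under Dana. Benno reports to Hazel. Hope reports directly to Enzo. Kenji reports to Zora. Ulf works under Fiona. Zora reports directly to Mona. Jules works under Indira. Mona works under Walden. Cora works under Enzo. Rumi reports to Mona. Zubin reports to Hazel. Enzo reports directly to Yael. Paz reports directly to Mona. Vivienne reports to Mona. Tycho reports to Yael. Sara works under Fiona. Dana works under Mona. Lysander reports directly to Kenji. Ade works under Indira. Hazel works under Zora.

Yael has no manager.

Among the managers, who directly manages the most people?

Mona

Direct-report counts: Yael has 4; Walden has 1; Mona has 5; Zora has 2; Kenji has 1; Hazel has 2; Dana has 3; Indira has 2; Fiona has 2; Enzo has 2. The largest is 5, held by Mona.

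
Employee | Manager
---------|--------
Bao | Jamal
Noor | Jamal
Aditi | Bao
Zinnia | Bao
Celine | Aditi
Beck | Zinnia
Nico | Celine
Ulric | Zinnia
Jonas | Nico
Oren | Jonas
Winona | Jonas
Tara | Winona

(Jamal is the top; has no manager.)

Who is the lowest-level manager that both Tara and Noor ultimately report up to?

Jamal

Tara's chain of managers is Winona, Jonas, Nico, Celine, Aditi, Bao, Jamal. Noor's chain of managers is Jamal. The first manager that appears in both chains is Jamal.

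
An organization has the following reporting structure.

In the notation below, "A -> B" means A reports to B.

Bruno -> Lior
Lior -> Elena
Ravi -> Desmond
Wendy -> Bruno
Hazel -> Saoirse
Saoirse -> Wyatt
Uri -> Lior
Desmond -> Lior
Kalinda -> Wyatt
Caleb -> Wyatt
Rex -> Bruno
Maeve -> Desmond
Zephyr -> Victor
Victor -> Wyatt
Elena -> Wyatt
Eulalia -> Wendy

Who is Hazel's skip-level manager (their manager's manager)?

Hazel reports to Saoirse, and Saoirse reports to Wyatt. So Hazel's skip-level manager is Wyatt.

Wyatt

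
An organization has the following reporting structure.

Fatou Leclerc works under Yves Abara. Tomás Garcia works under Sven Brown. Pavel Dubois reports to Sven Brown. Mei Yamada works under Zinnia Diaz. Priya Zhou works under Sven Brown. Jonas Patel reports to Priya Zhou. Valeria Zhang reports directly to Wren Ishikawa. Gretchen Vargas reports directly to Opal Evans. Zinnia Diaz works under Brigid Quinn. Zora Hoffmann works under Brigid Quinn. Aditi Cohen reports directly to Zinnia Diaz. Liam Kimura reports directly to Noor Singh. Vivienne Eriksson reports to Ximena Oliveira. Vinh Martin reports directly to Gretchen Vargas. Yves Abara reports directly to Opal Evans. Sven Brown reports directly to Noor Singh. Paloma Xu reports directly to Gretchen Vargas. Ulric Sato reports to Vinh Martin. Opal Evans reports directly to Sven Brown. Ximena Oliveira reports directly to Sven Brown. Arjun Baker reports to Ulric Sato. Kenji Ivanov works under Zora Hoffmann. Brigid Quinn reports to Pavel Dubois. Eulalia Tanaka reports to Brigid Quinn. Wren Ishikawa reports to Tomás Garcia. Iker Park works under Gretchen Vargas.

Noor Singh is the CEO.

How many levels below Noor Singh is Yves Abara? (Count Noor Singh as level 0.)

3

Chain from Yves Abara up to Noor Singh: Yves Abara → Opal Evans → Sven Brown → Noor Singh. That is 3 steps up, so Yves Abara is 3 levels below Noor Singh.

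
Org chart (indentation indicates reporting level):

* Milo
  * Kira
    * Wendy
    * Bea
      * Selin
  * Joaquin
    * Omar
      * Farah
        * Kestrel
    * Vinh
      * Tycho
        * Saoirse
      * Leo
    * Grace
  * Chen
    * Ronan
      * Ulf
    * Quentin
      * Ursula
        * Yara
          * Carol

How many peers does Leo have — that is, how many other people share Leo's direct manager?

1

Leo reports to Vinh. Vinh's other direct reports are Tycho — 1 peer.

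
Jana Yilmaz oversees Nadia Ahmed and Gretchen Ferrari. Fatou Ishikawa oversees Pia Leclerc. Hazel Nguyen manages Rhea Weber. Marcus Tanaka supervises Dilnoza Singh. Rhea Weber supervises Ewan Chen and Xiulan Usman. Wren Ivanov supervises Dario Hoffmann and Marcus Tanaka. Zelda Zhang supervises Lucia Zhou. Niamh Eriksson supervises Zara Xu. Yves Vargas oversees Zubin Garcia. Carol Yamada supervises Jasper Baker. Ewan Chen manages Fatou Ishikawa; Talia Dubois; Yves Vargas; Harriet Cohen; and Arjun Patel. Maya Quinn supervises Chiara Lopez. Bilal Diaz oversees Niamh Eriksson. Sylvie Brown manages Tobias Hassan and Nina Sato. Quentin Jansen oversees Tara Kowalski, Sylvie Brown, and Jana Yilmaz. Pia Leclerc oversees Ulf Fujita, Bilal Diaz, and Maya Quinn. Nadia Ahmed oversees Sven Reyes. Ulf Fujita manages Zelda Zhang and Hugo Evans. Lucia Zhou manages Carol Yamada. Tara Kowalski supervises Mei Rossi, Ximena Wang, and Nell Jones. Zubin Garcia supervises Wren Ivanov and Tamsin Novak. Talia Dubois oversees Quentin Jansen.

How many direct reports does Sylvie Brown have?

Sylvie Brown directly manages Tobias Hassan, Nina Sato. That is 2 direct reports.

2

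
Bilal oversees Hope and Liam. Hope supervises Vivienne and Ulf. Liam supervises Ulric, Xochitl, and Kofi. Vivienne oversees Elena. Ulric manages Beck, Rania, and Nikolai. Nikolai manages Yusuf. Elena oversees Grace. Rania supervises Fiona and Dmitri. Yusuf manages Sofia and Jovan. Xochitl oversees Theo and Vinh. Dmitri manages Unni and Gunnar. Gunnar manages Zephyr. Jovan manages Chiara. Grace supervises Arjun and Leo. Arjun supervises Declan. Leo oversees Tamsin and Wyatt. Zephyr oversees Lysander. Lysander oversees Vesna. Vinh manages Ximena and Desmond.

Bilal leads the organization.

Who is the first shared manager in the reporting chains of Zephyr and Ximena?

Zephyr's chain of managers is Gunnar, Dmitri, Rania, Ulric, Liam, Bilal. Ximena's chain of managers is Vinh, Xochitl, Liam, Bilal. The first manager that appears in both chains is Liam.

Liam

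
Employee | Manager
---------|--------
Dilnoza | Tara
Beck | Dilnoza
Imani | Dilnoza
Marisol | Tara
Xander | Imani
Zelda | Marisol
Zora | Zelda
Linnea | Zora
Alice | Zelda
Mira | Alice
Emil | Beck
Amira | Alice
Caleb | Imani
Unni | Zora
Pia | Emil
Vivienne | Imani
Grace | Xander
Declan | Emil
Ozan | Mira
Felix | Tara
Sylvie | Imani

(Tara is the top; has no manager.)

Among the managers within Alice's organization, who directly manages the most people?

Alice

Direct-report counts within Alice's organization: Alice has 2; Mira has 1. The largest is 2, held by Alice.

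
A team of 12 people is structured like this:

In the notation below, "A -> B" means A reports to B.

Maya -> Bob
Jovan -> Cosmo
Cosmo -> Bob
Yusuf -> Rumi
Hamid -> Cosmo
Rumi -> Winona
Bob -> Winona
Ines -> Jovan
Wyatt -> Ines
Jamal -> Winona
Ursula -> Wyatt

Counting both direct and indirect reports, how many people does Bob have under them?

7

Bob directly manages Cosmo, Maya. Under Cosmo: Jovan, Ines, Wyatt, Ursula, Hamid (5). Maya has no reports. So Bob's organization is 2 direct reports plus everyone under them: 6 + 1 = 7.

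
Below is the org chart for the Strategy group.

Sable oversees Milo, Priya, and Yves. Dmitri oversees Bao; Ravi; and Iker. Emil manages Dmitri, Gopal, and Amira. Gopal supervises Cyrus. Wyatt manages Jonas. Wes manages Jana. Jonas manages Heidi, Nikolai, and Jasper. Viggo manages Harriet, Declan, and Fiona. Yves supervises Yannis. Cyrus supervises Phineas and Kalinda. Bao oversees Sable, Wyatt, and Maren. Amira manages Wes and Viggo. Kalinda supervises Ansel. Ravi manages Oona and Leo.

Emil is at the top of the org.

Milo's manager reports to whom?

Milo reports to Sable, and Sable reports to Bao. So Milo's skip-level manager is Bao.

Bao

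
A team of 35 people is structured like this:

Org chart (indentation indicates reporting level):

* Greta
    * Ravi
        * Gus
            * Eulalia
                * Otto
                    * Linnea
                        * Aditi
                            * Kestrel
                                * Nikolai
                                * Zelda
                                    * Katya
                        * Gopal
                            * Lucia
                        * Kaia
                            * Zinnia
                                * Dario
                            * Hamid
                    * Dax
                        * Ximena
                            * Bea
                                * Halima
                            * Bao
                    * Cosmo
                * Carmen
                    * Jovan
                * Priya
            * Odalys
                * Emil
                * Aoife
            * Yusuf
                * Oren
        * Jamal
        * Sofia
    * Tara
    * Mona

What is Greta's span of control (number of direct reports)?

3

Greta directly manages Ravi, Tara, Mona. That is 3 direct reports.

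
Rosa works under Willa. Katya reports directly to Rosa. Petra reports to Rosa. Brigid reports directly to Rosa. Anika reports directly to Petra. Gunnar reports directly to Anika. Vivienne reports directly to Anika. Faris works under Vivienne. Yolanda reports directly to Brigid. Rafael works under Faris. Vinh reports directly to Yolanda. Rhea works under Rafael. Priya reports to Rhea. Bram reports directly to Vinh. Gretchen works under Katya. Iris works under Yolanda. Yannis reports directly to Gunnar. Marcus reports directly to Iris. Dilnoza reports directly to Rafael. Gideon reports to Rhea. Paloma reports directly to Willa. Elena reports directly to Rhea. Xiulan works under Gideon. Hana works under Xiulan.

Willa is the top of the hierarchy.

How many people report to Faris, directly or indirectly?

Faris directly manages Rafael. Under Rafael: Dilnoza, Rhea, Elena, Gideon, Xiulan, Hana, Priya (7). That's 8 in total.

8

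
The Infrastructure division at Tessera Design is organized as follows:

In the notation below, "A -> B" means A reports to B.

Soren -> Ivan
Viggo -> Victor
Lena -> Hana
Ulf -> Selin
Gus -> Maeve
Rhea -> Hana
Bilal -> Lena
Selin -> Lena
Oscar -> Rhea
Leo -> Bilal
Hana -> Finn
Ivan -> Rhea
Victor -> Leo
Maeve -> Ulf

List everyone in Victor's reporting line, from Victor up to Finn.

Victor -> Leo -> Bilal -> Lena -> Hana -> Finn

Victor reports to Leo. Leo reports to Bilal. Bilal reports to Lena. Lena reports to Hana. Hana reports to Finn. Finn is at the top.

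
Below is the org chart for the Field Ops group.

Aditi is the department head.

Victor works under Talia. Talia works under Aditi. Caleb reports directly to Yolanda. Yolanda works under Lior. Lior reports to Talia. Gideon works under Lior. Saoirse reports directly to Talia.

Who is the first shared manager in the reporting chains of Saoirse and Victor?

Talia

Saoirse's chain of managers is Talia, Aditi. Victor's chain of managers is Talia, Aditi. The first manager that appears in both chains is Talia.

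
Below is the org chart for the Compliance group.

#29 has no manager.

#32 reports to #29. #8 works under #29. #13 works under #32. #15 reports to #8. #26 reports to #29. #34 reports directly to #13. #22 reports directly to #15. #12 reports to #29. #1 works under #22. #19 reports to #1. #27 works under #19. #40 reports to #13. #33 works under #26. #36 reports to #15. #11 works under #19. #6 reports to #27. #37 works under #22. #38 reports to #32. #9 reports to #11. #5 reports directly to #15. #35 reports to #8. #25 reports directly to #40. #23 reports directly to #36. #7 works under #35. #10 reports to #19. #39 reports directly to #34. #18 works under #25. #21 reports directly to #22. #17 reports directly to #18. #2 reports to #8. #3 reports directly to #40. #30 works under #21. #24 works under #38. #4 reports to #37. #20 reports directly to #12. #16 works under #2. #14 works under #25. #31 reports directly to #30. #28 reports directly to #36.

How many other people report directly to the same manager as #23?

#23 reports to #36. #36's other direct reports are #28 — 1 peer.

1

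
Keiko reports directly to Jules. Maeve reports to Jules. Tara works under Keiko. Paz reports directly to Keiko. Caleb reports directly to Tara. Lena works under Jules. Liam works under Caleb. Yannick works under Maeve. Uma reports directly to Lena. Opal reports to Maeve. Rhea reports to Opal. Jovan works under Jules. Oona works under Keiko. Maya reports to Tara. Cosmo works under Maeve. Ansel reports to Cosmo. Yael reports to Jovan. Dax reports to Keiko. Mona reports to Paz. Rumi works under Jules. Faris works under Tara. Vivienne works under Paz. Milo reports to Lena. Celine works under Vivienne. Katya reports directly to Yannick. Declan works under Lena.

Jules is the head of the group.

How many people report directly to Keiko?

4

Keiko directly manages Tara, Paz, Oona, Dax. That is 4 direct reports.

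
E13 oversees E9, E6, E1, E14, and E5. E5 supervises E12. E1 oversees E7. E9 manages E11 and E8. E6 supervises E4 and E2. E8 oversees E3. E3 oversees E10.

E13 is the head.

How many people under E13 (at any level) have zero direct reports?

The people in E13's organization with no one reporting to them are E2, E4, E11, E10, E7, E14, E12. That is 7.

7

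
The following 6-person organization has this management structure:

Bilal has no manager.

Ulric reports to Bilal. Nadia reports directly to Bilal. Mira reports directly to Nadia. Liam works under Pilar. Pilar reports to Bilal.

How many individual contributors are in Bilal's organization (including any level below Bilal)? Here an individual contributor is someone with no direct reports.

3

The people in Bilal's organization with no one reporting to them are Liam, Ulric, Mira. That is 3.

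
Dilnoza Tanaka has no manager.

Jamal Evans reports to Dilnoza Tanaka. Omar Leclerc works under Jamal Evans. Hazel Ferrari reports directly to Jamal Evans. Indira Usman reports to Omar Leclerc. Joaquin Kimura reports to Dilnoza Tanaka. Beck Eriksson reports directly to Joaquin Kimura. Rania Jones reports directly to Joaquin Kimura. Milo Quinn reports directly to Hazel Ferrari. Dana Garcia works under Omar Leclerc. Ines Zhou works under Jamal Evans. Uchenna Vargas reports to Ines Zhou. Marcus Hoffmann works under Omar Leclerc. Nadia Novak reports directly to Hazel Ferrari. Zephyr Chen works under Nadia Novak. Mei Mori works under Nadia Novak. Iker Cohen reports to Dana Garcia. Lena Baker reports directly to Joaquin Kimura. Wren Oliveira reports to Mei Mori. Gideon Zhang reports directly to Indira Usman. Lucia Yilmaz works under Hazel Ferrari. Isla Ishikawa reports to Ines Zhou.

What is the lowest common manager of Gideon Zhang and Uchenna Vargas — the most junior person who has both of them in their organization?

Jamal Evans

Gideon Zhang's chain of managers is Indira Usman, Omar Leclerc, Jamal Evans, Dilnoza Tanaka. Uchenna Vargas's chain of managers is Ines Zhou, Jamal Evans, Dilnoza Tanaka. The first manager that appears in both chains is Jamal Evans.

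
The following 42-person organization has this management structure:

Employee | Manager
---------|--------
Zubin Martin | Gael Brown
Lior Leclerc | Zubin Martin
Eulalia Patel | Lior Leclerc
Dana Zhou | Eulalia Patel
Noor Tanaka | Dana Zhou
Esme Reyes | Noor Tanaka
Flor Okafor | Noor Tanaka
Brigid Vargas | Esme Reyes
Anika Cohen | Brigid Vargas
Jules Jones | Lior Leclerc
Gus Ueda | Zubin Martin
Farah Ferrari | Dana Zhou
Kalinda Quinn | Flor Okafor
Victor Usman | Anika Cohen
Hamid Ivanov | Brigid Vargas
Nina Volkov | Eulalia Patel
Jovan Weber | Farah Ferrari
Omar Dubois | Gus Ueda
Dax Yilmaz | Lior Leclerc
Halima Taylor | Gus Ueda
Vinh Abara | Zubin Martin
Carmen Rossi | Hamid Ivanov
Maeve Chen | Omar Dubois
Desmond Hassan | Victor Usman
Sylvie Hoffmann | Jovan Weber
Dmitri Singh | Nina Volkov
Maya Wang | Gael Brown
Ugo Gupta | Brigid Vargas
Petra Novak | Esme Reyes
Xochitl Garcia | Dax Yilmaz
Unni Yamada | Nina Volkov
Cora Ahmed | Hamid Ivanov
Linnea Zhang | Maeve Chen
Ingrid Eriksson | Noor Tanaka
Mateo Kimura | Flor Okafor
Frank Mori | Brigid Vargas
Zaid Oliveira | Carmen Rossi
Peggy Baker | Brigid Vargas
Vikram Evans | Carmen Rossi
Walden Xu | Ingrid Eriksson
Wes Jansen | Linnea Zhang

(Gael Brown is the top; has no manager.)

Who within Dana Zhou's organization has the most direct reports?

Direct-report counts within Dana Zhou's organization: Dana Zhou has 2; Farah Ferrari has 1; Jovan Weber has 1; Noor Tanaka has 3; Ingrid Eriksson has 1; Flor Okafor has 2; Esme Reyes has 2; Brigid Vargas has 5; Hamid Ivanov has 2; Carmen Rossi has 2; Anika Cohen has 1; Victor Usman has 1. The largest is 5, held by Brigid Vargas.

Brigid Vargas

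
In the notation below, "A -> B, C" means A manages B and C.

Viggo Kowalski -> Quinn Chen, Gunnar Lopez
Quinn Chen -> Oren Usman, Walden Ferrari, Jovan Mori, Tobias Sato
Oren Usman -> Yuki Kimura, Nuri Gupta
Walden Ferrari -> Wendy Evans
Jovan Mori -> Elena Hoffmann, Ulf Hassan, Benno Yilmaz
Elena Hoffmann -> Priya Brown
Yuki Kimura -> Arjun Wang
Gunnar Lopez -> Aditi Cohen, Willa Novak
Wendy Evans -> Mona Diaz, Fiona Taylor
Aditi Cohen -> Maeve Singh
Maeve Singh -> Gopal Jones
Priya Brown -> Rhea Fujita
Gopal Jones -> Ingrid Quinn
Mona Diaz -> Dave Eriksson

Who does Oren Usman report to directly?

Quinn Chen

Oren Usman reports directly to Quinn Chen.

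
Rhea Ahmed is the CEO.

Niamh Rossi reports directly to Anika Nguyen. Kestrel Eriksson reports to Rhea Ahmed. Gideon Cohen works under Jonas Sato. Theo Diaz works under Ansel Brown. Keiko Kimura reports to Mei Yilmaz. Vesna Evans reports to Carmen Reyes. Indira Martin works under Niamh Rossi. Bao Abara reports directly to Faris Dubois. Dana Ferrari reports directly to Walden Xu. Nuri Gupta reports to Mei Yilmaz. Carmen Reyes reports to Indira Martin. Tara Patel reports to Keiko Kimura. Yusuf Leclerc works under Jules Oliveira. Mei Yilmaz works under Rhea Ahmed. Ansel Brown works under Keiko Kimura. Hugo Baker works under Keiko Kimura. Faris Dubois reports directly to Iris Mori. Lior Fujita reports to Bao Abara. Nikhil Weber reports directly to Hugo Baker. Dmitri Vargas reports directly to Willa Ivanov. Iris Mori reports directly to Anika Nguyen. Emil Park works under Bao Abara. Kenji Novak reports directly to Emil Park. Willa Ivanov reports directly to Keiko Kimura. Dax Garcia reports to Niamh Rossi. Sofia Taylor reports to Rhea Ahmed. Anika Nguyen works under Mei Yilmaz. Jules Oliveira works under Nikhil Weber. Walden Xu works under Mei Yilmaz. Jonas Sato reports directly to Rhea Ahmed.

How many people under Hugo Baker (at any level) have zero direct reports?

1

The only person in Hugo Baker's organization with no one reporting to them is Yusuf Leclerc. That is 1.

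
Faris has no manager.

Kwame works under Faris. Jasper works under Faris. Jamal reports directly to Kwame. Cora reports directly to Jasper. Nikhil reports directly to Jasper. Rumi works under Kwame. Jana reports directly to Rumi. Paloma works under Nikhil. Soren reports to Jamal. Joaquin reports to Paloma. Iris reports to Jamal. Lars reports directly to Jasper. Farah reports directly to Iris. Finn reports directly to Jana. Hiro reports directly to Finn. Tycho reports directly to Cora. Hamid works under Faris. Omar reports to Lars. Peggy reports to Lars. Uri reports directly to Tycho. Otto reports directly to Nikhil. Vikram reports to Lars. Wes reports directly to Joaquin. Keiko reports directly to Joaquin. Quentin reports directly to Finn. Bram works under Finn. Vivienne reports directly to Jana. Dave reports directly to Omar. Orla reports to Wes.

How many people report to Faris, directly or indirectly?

29

Faris directly manages Kwame, Jasper, Hamid. Under Kwame: Rumi, Jana, Vivienne, Finn, Bram, Quentin, Hiro, Jamal, Iris, Farah, Soren (11). Under Jasper: Lars, Vikram, Peggy, Omar, Dave, Nikhil, Otto, Paloma, Joaquin, Keiko, Wes, Orla, Cora, Tycho, Uri (15). Hamid has no reports. So Faris's organization is 3 direct reports plus everyone under them: 12 + 16 + 1 = 29.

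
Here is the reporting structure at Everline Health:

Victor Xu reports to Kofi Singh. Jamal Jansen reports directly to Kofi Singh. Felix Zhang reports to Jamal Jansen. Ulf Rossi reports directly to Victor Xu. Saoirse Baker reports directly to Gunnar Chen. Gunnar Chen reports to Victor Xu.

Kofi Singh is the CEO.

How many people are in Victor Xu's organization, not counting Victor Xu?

3

Victor Xu directly manages Gunnar Chen, Ulf Rossi. Under Gunnar Chen: Saoirse Baker (1). Ulf Rossi has no reports. So Victor Xu's organization is 2 direct reports plus everyone under them: 2 + 1 = 3.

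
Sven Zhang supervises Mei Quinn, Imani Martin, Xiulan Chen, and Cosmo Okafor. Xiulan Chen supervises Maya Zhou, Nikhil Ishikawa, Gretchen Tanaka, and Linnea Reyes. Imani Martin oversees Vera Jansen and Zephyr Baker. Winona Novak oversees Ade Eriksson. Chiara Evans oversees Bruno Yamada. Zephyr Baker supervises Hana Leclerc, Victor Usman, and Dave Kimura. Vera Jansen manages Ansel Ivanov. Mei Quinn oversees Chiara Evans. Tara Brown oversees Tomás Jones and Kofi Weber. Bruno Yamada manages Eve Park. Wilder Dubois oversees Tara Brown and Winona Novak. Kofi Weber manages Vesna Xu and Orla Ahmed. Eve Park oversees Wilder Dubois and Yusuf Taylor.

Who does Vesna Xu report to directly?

Kofi Weber

Vesna Xu reports directly to Kofi Weber.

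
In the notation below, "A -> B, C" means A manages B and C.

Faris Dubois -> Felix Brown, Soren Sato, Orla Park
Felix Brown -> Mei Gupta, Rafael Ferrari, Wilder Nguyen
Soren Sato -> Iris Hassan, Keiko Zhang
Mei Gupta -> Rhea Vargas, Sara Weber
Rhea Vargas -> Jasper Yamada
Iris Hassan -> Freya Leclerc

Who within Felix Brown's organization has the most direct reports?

Felix Brown

Direct-report counts within Felix Brown's organization: Felix Brown has 3; Mei Gupta has 2; Rhea Vargas has 1. The largest is 3, held by Felix Brown.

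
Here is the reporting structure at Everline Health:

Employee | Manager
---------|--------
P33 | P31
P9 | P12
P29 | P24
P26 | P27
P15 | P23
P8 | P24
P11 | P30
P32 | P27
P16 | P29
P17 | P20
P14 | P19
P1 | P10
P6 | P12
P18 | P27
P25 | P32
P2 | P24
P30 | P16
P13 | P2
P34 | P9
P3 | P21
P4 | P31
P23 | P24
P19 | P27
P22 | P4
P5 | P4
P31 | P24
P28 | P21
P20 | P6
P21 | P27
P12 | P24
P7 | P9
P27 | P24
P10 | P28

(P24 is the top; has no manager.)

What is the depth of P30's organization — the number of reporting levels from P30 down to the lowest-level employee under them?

1

The longest chain under P30 runs P30 → P11, which is 1 level below P30.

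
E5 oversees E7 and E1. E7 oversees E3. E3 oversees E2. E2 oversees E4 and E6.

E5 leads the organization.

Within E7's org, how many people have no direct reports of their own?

2

The people in E7's organization with no one reporting to them are E6, E4. That is 2.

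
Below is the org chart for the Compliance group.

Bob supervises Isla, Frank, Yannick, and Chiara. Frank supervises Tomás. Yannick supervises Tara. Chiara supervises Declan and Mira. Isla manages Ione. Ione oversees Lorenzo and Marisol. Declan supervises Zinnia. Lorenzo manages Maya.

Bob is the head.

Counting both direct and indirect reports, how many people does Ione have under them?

3

Ione directly manages Marisol, Lorenzo. Marisol has no reports. Under Lorenzo: Maya (1). So Ione's organization is 2 direct reports plus everyone under them: 1 + 2 = 3.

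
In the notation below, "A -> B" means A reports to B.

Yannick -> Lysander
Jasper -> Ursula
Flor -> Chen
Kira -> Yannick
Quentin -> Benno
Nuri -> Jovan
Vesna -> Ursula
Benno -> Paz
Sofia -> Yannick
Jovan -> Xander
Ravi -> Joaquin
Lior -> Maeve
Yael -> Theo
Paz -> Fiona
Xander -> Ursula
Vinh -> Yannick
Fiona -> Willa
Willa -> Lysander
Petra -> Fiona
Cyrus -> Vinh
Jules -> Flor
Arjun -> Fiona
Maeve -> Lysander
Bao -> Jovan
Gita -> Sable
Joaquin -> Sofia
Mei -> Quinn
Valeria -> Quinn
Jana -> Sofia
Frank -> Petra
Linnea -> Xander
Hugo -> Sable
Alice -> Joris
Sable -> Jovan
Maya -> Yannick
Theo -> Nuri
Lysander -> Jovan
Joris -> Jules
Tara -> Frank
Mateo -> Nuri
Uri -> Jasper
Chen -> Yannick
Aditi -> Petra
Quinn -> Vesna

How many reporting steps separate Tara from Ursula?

8

Chain from Tara up to Ursula: Tara → Frank → Petra → Fiona → Willa → Lysander → Jovan → Xander → Ursula. That is 8 steps up, so Tara is 8 levels below Ursula.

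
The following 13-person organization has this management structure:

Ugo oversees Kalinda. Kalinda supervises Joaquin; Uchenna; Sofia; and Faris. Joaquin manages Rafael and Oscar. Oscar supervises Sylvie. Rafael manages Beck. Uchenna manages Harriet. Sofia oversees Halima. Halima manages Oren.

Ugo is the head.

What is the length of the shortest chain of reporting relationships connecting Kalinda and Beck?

3

Beck is in Kalinda's organization: the chain from Beck up to Kalinda is Beck → Rafael → Joaquin → Kalinda, which is 3 links.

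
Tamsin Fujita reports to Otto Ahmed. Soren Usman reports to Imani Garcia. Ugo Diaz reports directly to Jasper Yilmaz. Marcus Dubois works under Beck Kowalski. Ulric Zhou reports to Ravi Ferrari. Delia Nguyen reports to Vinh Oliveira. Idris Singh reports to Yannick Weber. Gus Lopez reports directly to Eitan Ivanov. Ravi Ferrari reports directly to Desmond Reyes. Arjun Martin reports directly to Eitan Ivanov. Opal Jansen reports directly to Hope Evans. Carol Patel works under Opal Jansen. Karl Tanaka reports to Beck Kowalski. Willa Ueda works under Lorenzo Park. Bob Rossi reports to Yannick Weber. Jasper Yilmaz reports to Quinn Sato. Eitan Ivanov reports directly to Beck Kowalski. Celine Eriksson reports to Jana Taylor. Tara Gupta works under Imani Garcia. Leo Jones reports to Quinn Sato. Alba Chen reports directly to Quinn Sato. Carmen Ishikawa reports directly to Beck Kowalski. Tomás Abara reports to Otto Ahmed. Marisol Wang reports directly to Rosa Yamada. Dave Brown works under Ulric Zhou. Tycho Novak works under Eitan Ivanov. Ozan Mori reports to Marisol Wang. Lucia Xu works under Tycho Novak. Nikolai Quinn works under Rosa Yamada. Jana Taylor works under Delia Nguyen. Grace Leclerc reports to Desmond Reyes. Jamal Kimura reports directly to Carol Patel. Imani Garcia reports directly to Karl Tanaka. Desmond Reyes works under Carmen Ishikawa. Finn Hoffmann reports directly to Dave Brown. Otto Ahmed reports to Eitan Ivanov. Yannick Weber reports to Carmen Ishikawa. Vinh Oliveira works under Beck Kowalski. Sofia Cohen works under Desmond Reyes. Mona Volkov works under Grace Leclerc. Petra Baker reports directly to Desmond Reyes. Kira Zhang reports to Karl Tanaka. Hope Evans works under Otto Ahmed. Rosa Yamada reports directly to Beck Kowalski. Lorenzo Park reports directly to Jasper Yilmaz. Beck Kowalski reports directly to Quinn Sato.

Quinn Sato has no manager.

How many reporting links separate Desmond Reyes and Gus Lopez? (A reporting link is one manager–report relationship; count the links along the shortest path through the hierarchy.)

Desmond Reyes is 2 levels below Beck Kowalski, and Gus Lopez is 2 levels below Beck Kowalski (their lowest common manager). The shortest path runs up from Desmond Reyes to Beck Kowalski and back down to Gus Lopez: 2 + 2 = 4 links.

4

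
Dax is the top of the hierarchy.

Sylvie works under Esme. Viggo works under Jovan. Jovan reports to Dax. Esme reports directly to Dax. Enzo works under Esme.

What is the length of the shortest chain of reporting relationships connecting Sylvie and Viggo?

4

Sylvie is 2 levels below Dax, and Viggo is 2 levels below Dax (their lowest common manager). The shortest path runs up from Sylvie to Dax and back down to Viggo: 2 + 2 = 4 links.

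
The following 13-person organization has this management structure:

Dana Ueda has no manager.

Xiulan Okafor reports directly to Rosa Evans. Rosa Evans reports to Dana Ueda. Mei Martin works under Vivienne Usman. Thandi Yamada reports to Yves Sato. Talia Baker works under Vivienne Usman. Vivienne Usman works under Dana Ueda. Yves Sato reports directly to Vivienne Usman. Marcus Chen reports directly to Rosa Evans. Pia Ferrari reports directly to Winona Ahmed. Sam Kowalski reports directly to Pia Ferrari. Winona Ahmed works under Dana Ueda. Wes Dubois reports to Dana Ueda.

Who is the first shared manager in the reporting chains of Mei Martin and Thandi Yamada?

Mei Martin's chain of managers is Vivienne Usman, Dana Ueda. Thandi Yamada's chain of managers is Yves Sato, Vivienne Usman, Dana Ueda. The first manager that appears in both chains is Vivienne Usman.

Vivienne Usman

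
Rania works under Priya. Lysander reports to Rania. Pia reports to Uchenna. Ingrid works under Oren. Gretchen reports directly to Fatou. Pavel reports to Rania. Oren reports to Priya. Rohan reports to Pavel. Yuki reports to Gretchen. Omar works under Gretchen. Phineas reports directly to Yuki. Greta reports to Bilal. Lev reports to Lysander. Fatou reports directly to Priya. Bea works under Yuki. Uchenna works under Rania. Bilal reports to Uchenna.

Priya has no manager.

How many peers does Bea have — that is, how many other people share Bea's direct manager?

Bea reports to Yuki. Yuki's other direct reports are Phineas — 1 peer.

1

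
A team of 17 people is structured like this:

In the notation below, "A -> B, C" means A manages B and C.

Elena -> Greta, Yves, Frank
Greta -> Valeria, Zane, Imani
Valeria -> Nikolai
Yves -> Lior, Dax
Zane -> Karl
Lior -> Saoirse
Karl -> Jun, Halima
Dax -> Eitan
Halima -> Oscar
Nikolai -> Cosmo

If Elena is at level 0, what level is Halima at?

Chain from Halima up to Elena: Halima → Karl → Zane → Greta → Elena. That is 4 steps up, so Halima is 4 levels below Elena.

4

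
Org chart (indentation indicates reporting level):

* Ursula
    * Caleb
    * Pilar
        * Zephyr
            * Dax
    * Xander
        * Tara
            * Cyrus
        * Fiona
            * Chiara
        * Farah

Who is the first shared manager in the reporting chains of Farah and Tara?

Farah's chain of managers is Xander, Ursula. Tara's chain of managers is Xander, Ursula. The first manager that appears in both chains is Xander.

Xander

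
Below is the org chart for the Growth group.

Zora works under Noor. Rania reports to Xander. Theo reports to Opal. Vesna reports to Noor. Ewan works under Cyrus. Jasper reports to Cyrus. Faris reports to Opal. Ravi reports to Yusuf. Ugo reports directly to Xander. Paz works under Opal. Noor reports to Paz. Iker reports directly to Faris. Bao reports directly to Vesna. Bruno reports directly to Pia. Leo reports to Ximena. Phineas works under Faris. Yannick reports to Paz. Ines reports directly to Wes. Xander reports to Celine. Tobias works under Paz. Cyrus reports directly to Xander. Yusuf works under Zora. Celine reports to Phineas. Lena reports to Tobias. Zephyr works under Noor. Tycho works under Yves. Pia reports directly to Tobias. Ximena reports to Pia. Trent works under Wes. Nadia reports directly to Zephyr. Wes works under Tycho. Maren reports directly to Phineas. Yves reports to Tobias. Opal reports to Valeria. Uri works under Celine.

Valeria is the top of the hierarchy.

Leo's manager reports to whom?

Leo reports to Ximena, and Ximena reports to Pia. So Leo's skip-level manager is Pia.

Pia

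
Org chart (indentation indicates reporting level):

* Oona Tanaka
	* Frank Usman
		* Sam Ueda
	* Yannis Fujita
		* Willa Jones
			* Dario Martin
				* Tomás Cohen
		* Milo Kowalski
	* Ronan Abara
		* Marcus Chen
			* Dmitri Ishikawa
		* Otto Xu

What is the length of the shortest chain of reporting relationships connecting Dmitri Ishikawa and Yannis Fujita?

4

Dmitri Ishikawa is 3 levels below Oona Tanaka, and Yannis Fujita is 1 level below Oona Tanaka (their lowest common manager). The shortest path runs up from Dmitri Ishikawa to Oona Tanaka and back down to Yannis Fujita: 3 + 1 = 4 links.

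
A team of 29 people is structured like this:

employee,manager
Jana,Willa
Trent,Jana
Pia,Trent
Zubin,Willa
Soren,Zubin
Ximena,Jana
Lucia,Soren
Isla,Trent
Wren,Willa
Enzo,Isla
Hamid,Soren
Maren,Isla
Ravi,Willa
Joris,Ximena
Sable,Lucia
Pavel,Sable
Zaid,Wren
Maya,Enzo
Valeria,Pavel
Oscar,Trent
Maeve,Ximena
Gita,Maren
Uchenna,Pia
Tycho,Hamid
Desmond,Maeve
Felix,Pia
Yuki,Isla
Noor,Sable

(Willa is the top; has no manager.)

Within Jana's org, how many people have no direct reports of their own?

8

The people in Jana's organization with no one reporting to them are Desmond, Joris, Oscar, Yuki, Gita, Maya, Felix, Uchenna. That is 8.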